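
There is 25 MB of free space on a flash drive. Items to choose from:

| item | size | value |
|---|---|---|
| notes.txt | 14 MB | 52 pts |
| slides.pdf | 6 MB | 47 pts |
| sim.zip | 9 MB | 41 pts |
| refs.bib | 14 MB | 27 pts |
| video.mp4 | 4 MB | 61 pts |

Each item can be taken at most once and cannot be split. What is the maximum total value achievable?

160 pts

Check high-value combinations within 25 MB:
- notes.txt+slides.pdf+video.mp4: size 14+6+4=24, value 52+47+61=160
- slides.pdf+sim.zip+video.mp4: size 6+9+4=19, value 47+41+61=149
- slides.pdf+refs.bib+video.mp4: size 6+14+4=24, value 47+27+61=135
Best: 160 pts.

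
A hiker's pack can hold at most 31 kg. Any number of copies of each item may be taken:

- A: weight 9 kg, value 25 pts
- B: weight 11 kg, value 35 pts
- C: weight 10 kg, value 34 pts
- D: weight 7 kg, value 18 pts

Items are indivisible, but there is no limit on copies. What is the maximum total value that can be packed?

103 pts

Best value-per-unit is C at 34/10; filling with it alone gives 3×34 = 102.
Optimal mix: 1×B + 2×C → weight 31, value 103.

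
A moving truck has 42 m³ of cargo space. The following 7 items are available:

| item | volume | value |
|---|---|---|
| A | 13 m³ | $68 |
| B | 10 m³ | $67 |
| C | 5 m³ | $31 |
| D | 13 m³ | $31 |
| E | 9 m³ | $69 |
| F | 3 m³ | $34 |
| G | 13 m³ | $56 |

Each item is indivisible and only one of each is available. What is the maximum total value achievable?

This is a 0/1 knapsack; check combinations near the capacity.
- A+B+C+E+F: volume 13+10+5+9+3=40, value 68+67+31+69+34=269
- B+C+E+F+G: volume 10+5+9+3+13=40, value 67+31+69+34+56=257
- A+B+E+F: volume 13+10+9+3=35, value 68+67+69+34=238
Best: $269.

$269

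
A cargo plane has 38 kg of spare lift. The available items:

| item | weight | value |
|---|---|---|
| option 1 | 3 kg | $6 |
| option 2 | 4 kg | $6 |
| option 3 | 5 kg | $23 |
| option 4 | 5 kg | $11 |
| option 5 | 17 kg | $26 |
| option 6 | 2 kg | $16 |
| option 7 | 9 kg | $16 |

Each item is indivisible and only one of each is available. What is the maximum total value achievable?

Check high-value combinations within 38 kg:
- option 3+option 4+option 5+option 6+option 7: weight 5+5+17+2+9=38, value 23+11+26+16+16=92
- option 1+option 2+option 3+option 4+option 5+option 6: weight 3+4+5+5+17+2=36, value 6+6+23+11+26+16=88
- option 1+option 3+option 5+option 6+option 7: weight 3+5+17+2+9=36, value 6+23+26+16+16=87
- option 2+option 3+option 5+option 6+option 7: weight 4+5+17+2+9=37, value 6+23+26+16+16=87
- option 1+option 3+option 4+option 5+option 6: weight 3+5+5+17+2=32, value 6+23+11+26+16=82
Best: $92.

$92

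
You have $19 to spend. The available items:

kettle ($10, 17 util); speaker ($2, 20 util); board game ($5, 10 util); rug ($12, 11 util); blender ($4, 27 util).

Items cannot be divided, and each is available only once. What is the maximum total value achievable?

64 util

Check high-value combinations within $19:
- kettle+speaker+blender: cost 10+2+4=16, value 17+20+27=64
- speaker+rug+blender: cost 2+12+4=18, value 20+11+27=58
- speaker+board game+blender: cost 2+5+4=11, value 20+10+27=57
- kettle+board game+blender: cost 10+5+4=19, value 17+10+27=54
- speaker+blender: cost 2+4=6, value 20+27=47
Best: 64 util.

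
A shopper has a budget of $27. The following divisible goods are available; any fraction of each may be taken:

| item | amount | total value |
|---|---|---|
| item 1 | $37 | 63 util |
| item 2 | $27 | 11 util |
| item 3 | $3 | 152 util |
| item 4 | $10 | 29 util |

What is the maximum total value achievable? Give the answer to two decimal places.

Take in order of value per unit:
- item 3 (152/3 per unit): all 3 → value 152, running total 152.00
- item 4 (29/10 per unit): all 10 → value 29, running total 181.00
- item 1 (63/37 per unit): 14 of 37 → value 14×63/37 = 23.8378, running total 204.84
Total 204.84.

204.84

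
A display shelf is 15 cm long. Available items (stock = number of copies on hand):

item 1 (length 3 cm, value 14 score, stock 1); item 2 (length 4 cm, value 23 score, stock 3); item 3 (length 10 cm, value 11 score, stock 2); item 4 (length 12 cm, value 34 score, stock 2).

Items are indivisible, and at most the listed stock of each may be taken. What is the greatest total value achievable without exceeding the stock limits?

83 score

Best selections within length 15 and stock limits:
- 1×item 1 + 3×item 2: length 15, value 83
- 3×item 2: length 12, value 69
- 1×item 1 + 2×item 2: length 11, value 60
- 1×item 1 + 1×item 4: length 15, value 48
Best: 83 score.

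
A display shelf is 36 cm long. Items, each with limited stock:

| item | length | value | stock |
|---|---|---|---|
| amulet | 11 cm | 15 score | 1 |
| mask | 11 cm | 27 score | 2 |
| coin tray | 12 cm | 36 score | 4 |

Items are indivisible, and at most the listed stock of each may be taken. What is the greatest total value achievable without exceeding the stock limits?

Best selections within length 36 and stock limits:
- 3×coin tray: length 36, value 108
- 1×mask + 2×coin tray: length 35, value 99
- 2×mask + 1×coin tray: length 34, value 90
- 1×amulet + 2×coin tray: length 35, value 87
Best: 108 score.

108 score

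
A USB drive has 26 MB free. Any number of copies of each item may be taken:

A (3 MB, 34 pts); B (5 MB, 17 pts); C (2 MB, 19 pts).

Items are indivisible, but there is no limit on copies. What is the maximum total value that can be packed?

291 pts

Best value-per-unit is A at 34/3; filling with it alone gives 8×34 = 272.
Optimal mix: 8×A + 1×C → size 26, value 291.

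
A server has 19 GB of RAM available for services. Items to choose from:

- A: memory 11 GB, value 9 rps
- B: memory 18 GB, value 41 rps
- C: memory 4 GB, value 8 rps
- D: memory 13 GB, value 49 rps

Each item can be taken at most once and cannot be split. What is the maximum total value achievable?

This is a 0/1 knapsack; check combinations near the capacity.
- C+D: memory 4+13=17, value 8+49=57
- D: memory 13, value 49
- B: memory 18, value 41
- A+C: memory 11+4=15, value 9+8=17
- A: memory 11, value 9
Best: 57 rps.

57 rps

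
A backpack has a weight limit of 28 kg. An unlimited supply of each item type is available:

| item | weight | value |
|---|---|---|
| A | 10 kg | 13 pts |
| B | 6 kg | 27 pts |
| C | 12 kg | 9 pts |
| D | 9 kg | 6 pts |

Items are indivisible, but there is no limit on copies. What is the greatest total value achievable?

Best value-per-unit is B at 27/6, and filling with it alone uses weight 4×6=24. No mix of the others beats 4×27 = 108.

108 pts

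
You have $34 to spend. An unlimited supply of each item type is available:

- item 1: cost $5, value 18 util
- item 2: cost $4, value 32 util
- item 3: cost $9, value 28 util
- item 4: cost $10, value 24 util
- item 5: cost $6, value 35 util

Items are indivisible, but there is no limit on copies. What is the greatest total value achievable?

259 util

Best value-per-unit is item 2 at 32/4; filling with it alone gives 8×32 = 256.
Optimal mix: 7×item 2 + 1×item 5 → cost 34, value 259.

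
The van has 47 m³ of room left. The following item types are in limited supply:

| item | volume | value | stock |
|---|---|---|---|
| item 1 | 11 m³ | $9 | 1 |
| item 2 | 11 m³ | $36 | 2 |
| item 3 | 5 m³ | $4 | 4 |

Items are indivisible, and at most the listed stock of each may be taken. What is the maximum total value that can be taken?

$89

Best selections within volume 47 and stock limits:
- 1×item 1 + 2×item 2 + 2×item 3: volume 43, value 89
- 2×item 2 + 4×item 3: volume 42, value 88
- 1×item 1 + 2×item 2 + 1×item 3: volume 38, value 85
Best: $89.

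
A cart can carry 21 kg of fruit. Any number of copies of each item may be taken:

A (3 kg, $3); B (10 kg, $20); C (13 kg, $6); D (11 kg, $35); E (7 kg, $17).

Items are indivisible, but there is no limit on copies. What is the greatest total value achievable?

$55

Best value-per-unit is D at 35/11; filling with it alone gives 1×35 = 35.
Optimal mix: 1×A + 1×D + 1×E → weight 21, value 55.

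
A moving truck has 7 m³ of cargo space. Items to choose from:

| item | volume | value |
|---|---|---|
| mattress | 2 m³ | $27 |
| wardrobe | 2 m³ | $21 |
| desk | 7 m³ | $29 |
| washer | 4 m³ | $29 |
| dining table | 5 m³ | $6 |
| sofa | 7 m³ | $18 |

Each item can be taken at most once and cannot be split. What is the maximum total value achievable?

Check high-value combinations within 7 m³:
- mattress+washer: volume 2+4=6, value 27+29=56
- wardrobe+washer: volume 2+4=6, value 21+29=50
- mattress+wardrobe: volume 2+2=4, value 27+21=48
- mattress+dining table: volume 2+5=7, value 27+6=33
- washer: volume 4, value 29
Best: $56.

$56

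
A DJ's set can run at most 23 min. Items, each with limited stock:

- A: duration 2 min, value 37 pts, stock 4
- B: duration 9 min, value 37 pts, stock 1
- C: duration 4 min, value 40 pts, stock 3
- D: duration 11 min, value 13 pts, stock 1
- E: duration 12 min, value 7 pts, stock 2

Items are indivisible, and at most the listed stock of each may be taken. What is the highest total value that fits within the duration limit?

268 pts

Top feasible selections:
- 4×A + 3×C: duration 20, value 268
- 3×A + 3×C: duration 18, value 231
- 4×A + 2×C: duration 16, value 228
Best: 268 pts.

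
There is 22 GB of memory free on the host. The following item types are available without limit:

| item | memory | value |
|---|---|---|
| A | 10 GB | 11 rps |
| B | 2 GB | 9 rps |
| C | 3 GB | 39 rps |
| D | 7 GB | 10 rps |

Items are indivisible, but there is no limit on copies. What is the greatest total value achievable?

273 rps

Best value-per-unit is C at 39/3, and filling with it alone uses memory 7×3=21. No mix of the others beats 7×39 = 273.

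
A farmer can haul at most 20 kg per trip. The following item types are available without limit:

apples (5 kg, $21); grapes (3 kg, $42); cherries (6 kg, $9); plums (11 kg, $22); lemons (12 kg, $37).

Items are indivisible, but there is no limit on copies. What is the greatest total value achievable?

$252

Best value-per-unit is grapes at 42/3, and filling with it alone uses weight 6×3=18. No mix of the others beats 6×42 = 252.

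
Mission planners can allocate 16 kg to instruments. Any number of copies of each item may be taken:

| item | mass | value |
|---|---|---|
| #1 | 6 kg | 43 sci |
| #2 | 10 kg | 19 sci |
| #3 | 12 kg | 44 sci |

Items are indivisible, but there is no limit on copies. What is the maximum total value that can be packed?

86 sci

Best value-per-unit is #1 at 43/6, and filling with it alone uses mass 2×6=12. No mix of the others beats 2×43 = 86.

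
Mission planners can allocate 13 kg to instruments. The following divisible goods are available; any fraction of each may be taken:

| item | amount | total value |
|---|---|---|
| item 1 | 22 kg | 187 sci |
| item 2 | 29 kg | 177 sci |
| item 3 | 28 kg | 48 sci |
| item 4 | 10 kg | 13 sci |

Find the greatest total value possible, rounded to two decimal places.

110.50

Take in order of value per unit:
- item 1 (187/22 per unit): 13 of 22 → value 13×187/22 = 110.5000, running total 110.50
Total 110.50.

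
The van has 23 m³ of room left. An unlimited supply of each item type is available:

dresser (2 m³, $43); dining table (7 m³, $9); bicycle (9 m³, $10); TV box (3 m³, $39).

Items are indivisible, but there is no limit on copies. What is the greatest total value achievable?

Best value-per-unit is dresser at 43/2, and filling with it alone uses volume 11×2=22. No mix of the others beats 11×43 = 473.

$473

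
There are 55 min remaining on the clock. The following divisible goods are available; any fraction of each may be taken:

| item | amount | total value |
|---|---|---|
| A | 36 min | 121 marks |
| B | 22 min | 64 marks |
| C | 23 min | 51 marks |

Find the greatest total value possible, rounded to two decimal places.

Take in order of value per unit:
- A (121/36 per unit): all 36 → value 121, running total 121.00
- B (64/22 per unit): 19 of 22 → value 19×64/22 = 55.2727, running total 176.27
Total 176.27.

176.27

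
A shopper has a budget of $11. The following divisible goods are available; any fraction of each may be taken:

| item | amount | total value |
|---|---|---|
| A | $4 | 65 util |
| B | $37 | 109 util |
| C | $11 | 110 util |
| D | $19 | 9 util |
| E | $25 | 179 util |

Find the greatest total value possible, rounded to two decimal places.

135.00

Take in order of value per unit:
- A (65/4 per unit): all 4 → value 65, running total 65.00
- C (110/11 per unit): 7 of 11 → value 7×110/11 = 70.0000, running total 135.00
Total 135.00.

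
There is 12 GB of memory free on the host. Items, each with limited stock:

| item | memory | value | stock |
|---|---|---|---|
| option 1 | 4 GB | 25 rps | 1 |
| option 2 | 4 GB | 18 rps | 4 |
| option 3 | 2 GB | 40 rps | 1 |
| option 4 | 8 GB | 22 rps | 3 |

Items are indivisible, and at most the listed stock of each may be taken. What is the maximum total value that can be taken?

83 rps

Top feasible selections:
- 1×option 1 + 1×option 2 + 1×option 3: memory 10, value 83
- 2×option 2 + 1×option 3: memory 10, value 76
- 1×option 1 + 1×option 3: memory 6, value 65
Best: 83 rps.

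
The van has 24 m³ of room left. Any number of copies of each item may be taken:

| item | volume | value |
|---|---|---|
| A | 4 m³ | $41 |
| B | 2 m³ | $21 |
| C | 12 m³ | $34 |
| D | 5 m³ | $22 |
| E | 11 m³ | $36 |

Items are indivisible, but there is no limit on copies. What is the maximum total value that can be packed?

Best value-per-unit is B at 21/2, and filling with it alone uses volume 12×2=24. No mix of the others beats 12×21 = 252.

$252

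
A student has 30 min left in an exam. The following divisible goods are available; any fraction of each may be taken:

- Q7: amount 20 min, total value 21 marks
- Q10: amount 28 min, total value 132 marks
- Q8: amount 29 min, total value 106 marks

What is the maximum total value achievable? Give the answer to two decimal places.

139.31

Take in order of value per unit:
- Q10 (132/28 per unit): all 28 → value 132, running total 132.00
- Q8 (106/29 per unit): 2 of 29 → value 2×106/29 = 7.3103, running total 139.31
Total 139.31.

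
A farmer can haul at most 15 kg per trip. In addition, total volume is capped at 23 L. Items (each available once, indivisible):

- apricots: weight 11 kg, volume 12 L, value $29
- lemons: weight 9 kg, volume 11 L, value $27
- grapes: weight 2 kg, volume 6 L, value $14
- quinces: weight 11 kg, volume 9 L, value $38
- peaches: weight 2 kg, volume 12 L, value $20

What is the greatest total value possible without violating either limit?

$58

Feasible sets respecting both limits:
- quinces+peaches: weight 13, volume 21, value 58
- grapes+quinces: weight 13, volume 15, value 52
- lemons+peaches: weight 11, volume 23, value 47
- apricots+grapes: weight 13, volume 18, value 43
Best: $58.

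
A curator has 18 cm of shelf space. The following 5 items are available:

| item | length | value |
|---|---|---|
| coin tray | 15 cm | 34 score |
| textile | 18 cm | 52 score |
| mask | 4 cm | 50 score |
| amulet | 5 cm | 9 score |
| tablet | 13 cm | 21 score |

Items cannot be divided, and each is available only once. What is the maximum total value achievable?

This is a 0/1 knapsack; check combinations near the capacity.
- mask+tablet: length 4+13=17, value 50+21=71
- mask+amulet: length 4+5=9, value 50+9=59
- textile: length 18, value 52
- mask: length 4, value 50
- coin tray: length 15, value 34
Best: 71 score.

71 score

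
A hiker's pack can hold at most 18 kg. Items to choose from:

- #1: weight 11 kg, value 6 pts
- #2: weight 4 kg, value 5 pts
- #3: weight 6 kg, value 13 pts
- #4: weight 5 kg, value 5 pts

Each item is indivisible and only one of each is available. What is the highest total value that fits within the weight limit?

Check high-value combinations within 18 kg:
- #2+#3+#4: weight 4+6+5=15, value 5+13+5=23
- #1+#3: weight 11+6=17, value 6+13=19
- #2+#3: weight 4+6=10, value 5+13=18
- #3+#4: weight 6+5=11, value 13+5=18
- #3: weight 6, value 13
Best: 23 pts.

23 pts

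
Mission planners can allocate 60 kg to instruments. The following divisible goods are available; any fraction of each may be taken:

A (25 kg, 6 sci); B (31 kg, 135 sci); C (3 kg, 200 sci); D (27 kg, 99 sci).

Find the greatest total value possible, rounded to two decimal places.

Take in order of value per unit:
- C (200/3 per unit): all 3 → value 200, running total 200.00
- B (135/31 per unit): all 31 → value 135, running total 335.00
- D (99/27 per unit): 26 of 27 → value 26×99/27 = 95.3333, running total 430.33
Total 430.33.

430.33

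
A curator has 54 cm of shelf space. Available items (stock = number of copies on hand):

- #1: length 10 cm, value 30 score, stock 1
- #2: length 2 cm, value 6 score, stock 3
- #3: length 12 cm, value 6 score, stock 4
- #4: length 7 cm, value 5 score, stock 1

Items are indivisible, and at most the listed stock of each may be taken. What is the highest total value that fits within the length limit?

66 score

Best selections within length 54 and stock limits:
- 1×#1 + 3×#2 + 3×#3: length 52, value 66
- 1×#1 + 3×#2 + 2×#3 + 1×#4: length 47, value 65
- 1×#1 + 3×#2 + 2×#3: length 40, value 60
- 1×#1 + 2×#2 + 3×#3: length 50, value 60
Best: 66 score.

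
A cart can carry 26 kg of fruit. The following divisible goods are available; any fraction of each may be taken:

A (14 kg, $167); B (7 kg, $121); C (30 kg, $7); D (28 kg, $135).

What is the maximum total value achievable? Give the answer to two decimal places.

Take in order of value per unit:
- B (121/7 per unit): all 7 → value 121, running total 121.00
- A (167/14 per unit): all 14 → value 167, running total 288.00
- D (135/28 per unit): 5 of 28 → value 5×135/28 = 24.1071, running total 312.11
Total 312.11.

312.11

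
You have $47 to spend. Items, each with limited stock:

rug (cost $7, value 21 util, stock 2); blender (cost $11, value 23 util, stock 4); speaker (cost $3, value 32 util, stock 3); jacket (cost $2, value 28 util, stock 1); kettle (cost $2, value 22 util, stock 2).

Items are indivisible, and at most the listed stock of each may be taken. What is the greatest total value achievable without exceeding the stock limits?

235 util

Top feasible selections:
- 1×rug + 2×blender + 3×speaker + 1×jacket + 2×kettle: cost 44, value 235
- 2×rug + 1×blender + 3×speaker + 1×jacket + 2×kettle: cost 40, value 233
- 3×blender + 3×speaker + 1×jacket + 1×kettle: cost 46, value 215
- 2×blender + 3×speaker + 1×jacket + 2×kettle: cost 37, value 214
Best: 235 util.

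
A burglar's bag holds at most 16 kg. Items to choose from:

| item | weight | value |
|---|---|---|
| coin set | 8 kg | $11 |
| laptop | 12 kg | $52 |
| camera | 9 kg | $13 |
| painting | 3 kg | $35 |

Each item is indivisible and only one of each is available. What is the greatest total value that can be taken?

$87

This is a 0/1 knapsack; check combinations near the capacity.
- laptop+painting: weight 12+3=15, value 52+35=87
- laptop: weight 12, value 52
- camera+painting: weight 9+3=12, value 13+35=48
- coin set+painting: weight 8+3=11, value 11+35=46
Best: $87.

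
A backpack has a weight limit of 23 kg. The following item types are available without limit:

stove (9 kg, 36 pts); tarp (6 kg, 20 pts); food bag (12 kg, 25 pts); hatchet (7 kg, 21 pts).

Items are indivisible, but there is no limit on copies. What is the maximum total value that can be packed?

78 pts

Best value-per-unit is stove at 36/9; filling with it alone gives 2×36 = 72.
Optimal mix: 1×stove + 2×hatchet → weight 23, value 78.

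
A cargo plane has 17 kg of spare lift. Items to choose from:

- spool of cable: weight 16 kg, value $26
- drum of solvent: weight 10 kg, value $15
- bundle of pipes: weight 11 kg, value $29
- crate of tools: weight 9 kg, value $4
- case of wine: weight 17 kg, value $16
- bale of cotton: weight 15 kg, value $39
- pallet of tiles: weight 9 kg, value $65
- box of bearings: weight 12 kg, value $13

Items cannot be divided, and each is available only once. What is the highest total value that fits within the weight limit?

$65

Check high-value combinations within 17 kg:
- pallet of tiles: weight 9, value 65
- bale of cotton: weight 15, value 39
- bundle of pipes: weight 11, value 29
- spool of cable: weight 16, value 26
Best: $65.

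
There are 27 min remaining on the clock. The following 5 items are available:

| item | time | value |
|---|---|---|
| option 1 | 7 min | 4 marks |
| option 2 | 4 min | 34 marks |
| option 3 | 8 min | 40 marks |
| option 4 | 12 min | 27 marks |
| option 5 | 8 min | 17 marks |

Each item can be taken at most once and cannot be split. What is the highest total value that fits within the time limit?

Check high-value combinations within 27 min:
- option 2+option 3+option 4: time 4+8+12=24, value 34+40+27=101
- option 1+option 2+option 3+option 5: time 7+4+8+8=27, value 4+34+40+17=95
- option 2+option 3+option 5: time 4+8+8=20, value 34+40+17=91
Best: 101 marks.

101 marks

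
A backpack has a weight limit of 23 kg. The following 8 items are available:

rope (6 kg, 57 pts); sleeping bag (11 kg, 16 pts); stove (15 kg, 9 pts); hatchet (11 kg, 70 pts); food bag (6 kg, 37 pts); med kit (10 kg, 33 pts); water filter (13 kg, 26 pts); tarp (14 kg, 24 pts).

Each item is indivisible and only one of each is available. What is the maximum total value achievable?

This is a 0/1 knapsack; check combinations near the capacity.
- rope+hatchet+food bag: weight 6+11+6=23, value 57+70+37=164
- rope+hatchet: weight 6+11=17, value 57+70=127
- rope+food bag+med kit: weight 6+6+10=22, value 57+37+33=127
- rope+sleeping bag+food bag: weight 6+11+6=23, value 57+16+37=110
Best: 164 pts.

164 pts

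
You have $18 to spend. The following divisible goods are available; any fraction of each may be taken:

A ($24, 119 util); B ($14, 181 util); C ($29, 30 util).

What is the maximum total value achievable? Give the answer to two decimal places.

200.83

Take in order of value per unit:
- B (181/14 per unit): all 14 → value 181, running total 181.00
- A (119/24 per unit): 4 of 24 → value 4×119/24 = 19.8333, running total 200.83
Total 200.83.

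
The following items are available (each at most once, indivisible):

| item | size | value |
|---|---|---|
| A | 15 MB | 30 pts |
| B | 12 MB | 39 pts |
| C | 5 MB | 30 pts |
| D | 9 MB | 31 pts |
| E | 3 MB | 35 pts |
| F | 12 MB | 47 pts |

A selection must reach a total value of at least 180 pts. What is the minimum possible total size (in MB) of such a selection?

41

Subsets with value ≥ 180, sorted by total size:
- B+C+D+E+F: size 41, value 182
- A+B+C+E+F: size 47, value 181
Minimum size: 41 MB.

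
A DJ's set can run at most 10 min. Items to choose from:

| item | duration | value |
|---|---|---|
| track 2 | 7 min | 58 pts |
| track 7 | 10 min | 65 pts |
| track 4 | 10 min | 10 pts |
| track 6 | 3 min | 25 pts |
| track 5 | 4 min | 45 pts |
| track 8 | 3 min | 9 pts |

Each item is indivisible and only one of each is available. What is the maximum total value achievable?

Check high-value combinations within 10 min:
- track 2+track 6: duration 7+3=10, value 58+25=83
- track 6+track 5+track 8: duration 3+4+3=10, value 25+45+9=79
- track 6+track 5: duration 3+4=7, value 25+45=70
- track 2+track 8: duration 7+3=10, value 58+9=67
Best: 83 pts.

83 pts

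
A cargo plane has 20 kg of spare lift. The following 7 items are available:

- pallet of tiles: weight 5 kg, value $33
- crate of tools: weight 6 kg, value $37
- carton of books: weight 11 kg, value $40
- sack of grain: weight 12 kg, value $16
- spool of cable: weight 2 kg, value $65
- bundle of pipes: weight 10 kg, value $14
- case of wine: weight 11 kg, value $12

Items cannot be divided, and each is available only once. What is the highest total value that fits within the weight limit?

Check high-value combinations within 20 kg:
- crate of tools+carton of books+spool of cable: weight 6+11+2=19, value 37+40+65=142
- pallet of tiles+carton of books+spool of cable: weight 5+11+2=18, value 33+40+65=138
- pallet of tiles+crate of tools+spool of cable: weight 5+6+2=13, value 33+37+65=135
- crate of tools+sack of grain+spool of cable: weight 6+12+2=20, value 37+16+65=118
- crate of tools+spool of cable+bundle of pipes: weight 6+2+10=18, value 37+65+14=116
Best: $142.

$142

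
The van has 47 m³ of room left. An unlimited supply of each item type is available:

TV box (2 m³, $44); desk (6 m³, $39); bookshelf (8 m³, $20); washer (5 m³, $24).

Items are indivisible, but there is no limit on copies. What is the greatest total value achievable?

$1012

Best value-per-unit is TV box at 44/2, and filling with it alone uses volume 23×2=46. No mix of the others beats 23×44 = 1012.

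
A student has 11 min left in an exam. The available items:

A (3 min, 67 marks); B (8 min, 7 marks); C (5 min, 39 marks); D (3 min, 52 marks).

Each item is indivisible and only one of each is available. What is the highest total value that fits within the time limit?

Check high-value combinations within 11 min:
- A+C+D: time 3+5+3=11, value 67+39+52=158
- A+D: time 3+3=6, value 67+52=119
- A+C: time 3+5=8, value 67+39=106
- C+D: time 5+3=8, value 39+52=91
- A+B: time 3+8=11, value 67+7=74
Best: 158 marks.

158 marks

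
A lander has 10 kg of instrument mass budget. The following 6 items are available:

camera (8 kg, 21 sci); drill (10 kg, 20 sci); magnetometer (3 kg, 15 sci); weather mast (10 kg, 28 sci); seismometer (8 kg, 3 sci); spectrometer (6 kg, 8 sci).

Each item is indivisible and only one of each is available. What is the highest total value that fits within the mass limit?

28 sci

Check high-value combinations within 10 kg:
- weather mast: mass 10, value 28
- magnetometer+spectrometer: mass 3+6=9, value 15+8=23
- camera: mass 8, value 21
Best: 28 sci.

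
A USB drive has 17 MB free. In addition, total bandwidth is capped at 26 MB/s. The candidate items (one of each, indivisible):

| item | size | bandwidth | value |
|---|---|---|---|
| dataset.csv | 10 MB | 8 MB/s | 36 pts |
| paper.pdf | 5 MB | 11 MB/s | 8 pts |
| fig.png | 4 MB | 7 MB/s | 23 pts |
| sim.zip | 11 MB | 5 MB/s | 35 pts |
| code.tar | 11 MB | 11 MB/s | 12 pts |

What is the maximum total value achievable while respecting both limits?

Feasible sets respecting both limits:
- dataset.csv+fig.png: size 14, bandwidth 15, value 59
- fig.png+sim.zip: size 15, bandwidth 12, value 58
- dataset.csv+paper.pdf: size 15, bandwidth 19, value 44
Best: 59 pts.

59 pts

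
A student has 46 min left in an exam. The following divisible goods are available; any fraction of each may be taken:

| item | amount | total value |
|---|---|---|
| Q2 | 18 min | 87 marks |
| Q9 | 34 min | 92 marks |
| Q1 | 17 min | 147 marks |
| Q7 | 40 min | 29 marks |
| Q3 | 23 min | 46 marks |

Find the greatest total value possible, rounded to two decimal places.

263.76

Take in order of value per unit:
- Q1 (147/17 per unit): all 17 → value 147, running total 147.00
- Q2 (87/18 per unit): all 18 → value 87, running total 234.00
- Q9 (92/34 per unit): 11 of 34 → value 11×92/34 = 29.7647, running total 263.76
Total 263.76.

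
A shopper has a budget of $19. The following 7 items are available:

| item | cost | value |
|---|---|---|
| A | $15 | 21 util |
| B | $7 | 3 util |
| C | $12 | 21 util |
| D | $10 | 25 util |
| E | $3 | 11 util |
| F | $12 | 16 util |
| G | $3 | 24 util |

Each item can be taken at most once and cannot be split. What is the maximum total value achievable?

60 util

This is a 0/1 knapsack; check combinations near the capacity.
- D+E+G: cost 10+3+3=16, value 25+11+24=60
- C+E+G: cost 12+3+3=18, value 21+11+24=56
- E+F+G: cost 3+12+3=18, value 11+16+24=51
- D+G: cost 10+3=13, value 25+24=49
Best: 60 util.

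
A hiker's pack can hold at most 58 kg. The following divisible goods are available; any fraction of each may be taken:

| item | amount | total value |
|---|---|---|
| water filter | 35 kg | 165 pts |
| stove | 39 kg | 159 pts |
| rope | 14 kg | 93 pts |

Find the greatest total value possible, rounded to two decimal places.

294.69

Take in order of value per unit:
- rope (93/14 per unit): all 14 → value 93, running total 93.00
- water filter (165/35 per unit): all 35 → value 165, running total 258.00
- stove (159/39 per unit): 9 of 39 → value 9×159/39 = 36.6923, running total 294.69
Total 294.69.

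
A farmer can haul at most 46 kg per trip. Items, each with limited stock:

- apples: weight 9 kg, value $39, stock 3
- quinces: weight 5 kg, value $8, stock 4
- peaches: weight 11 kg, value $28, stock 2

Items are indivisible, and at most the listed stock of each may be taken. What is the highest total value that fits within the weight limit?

Top feasible selections:
- 3×apples + 1×quinces + 1×peaches: weight 43, value 153
- 3×apples + 1×peaches: weight 38, value 145
- 2×apples + 1×quinces + 2×peaches: weight 45, value 142
- 3×apples + 3×quinces: weight 42, value 141
Best: $153.

$153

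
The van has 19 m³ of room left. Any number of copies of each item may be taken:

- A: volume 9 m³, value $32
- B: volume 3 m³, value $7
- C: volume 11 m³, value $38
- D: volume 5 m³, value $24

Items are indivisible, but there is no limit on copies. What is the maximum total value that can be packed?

Best value-per-unit is D at 24/5; filling with it alone gives 3×24 = 72.
Optimal mix: 1×A + 2×D → volume 19, value 80.

$80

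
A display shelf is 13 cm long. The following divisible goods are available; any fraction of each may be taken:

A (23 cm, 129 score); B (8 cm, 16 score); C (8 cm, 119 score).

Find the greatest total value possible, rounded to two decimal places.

147.04

Take in order of value per unit:
- C (119/8 per unit): all 8 → value 119, running total 119.00
- A (129/23 per unit): 5 of 23 → value 5×129/23 = 28.0435, running total 147.04
Total 147.04.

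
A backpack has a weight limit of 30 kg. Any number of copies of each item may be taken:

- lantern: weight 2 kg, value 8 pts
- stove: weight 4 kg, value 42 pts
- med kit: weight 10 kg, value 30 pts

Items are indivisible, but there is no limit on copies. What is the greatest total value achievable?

Best value-per-unit is stove at 42/4; filling with it alone gives 7×42 = 294.
Optimal mix: 1×lantern + 7×stove → weight 30, value 302.

302 pts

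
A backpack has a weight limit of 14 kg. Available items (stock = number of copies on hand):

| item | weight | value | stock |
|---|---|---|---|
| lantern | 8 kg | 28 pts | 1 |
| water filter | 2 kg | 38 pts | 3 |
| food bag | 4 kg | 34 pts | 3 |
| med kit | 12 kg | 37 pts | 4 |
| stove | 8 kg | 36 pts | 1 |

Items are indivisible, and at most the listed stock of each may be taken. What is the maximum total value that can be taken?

182 pts

Top feasible selections:
- 3×water filter + 2×food bag: weight 14, value 182
- 3×water filter + 1×stove: weight 14, value 150
Best: 182 pts.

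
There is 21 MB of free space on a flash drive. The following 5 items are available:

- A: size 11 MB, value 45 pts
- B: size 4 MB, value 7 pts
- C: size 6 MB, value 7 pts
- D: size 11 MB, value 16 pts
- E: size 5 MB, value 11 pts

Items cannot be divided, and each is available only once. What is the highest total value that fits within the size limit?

Check high-value combinations within 21 MB:
- A+B+E: size 11+4+5=20, value 45+7+11=63
- A+B+C: size 11+4+6=21, value 45+7+7=59
- A+E: size 11+5=16, value 45+11=56
- A+B: size 11+4=15, value 45+7=52
- A+C: size 11+6=17, value 45+7=52
Best: 63 pts.

63 pts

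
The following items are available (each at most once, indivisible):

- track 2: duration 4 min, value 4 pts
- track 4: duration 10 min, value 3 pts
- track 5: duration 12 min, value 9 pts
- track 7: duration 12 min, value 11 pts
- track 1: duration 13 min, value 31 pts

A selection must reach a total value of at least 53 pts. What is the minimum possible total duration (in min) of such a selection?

Subsets with value ≥ 53, sorted by total duration:
- track 2+track 5+track 7+track 1: duration 41, value 55
- track 4+track 5+track 7+track 1: duration 47, value 54
- track 2+track 4+track 5+track 7+track 1: duration 51, value 58
Minimum duration: 41 min.

41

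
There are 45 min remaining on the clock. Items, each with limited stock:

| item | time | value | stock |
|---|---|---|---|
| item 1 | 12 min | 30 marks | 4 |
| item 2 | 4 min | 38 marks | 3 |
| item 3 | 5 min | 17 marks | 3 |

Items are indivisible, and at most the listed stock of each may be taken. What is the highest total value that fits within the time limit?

195 marks

Top feasible selections:
- 1×item 1 + 3×item 2 + 3×item 3: time 39, value 195
- 2×item 1 + 3×item 2 + 1×item 3: time 41, value 191
- 1×item 1 + 3×item 2 + 2×item 3: time 34, value 178
- 2×item 1 + 3×item 2: time 36, value 174
Best: 195 marks.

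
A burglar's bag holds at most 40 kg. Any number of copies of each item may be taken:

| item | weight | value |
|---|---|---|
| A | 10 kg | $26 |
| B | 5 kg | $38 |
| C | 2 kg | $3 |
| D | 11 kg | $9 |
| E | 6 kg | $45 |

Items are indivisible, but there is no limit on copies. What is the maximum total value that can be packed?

$304

Best value-per-unit is B at 38/5, and filling with it alone uses weight 8×5=40. No mix of the others beats 8×38 = 304.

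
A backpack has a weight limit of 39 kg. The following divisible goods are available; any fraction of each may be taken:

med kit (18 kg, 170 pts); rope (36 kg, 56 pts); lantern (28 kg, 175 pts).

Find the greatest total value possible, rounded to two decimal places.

301.25

Take in order of value per unit:
- med kit (170/18 per unit): all 18 → value 170, running total 170.00
- lantern (175/28 per unit): 21 of 28 → value 21×175/28 = 131.2500, running total 301.25
Total 301.25.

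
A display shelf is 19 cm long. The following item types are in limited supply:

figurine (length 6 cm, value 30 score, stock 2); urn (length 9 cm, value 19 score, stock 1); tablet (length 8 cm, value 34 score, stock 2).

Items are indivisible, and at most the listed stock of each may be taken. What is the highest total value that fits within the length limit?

Best selections within length 19 and stock limits:
- 2×tablet: length 16, value 68
- 1×figurine + 1×tablet: length 14, value 64
- 2×figurine: length 12, value 60
- 1×urn + 1×tablet: length 17, value 53
Best: 68 score.

68 score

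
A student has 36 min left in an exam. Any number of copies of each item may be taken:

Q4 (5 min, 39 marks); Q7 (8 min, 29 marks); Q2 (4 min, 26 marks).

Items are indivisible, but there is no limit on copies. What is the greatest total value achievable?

Best value-per-unit is Q4 at 39/5, and filling with it alone uses time 7×5=35. No mix of the others beats 7×39 = 273.

273 marks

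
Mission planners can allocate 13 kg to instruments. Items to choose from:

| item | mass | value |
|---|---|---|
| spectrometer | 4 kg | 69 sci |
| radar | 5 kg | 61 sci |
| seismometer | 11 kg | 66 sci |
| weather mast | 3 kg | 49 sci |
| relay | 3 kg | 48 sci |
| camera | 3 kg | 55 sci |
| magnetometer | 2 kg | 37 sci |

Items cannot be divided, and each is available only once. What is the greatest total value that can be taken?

Check high-value combinations within 13 kg:
- spectrometer+weather mast+relay+camera: mass 4+3+3+3=13, value 69+49+48+55=221
- spectrometer+weather mast+camera+magnetometer: mass 4+3+3+2=12, value 69+49+55+37=210
- spectrometer+relay+camera+magnetometer: mass 4+3+3+2=12, value 69+48+55+37=209
Best: 221 sci.

221 sci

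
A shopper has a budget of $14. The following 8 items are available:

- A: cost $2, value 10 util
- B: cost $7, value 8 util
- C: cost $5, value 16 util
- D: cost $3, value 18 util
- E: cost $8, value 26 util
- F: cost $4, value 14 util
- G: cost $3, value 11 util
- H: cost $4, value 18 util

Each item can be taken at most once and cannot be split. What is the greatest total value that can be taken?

This is a 0/1 knapsack; check combinations near the capacity.
- A+C+D+H: cost 2+5+3+4=14, value 10+16+18+18=62
- D+F+G+H: cost 3+4+3+4=14, value 18+14+11+18=61
- A+D+F+H: cost 2+3+4+4=13, value 10+18+14+18=60
- A+C+D+F: cost 2+5+3+4=14, value 10+16+18+14=58
- A+D+G+H: cost 2+3+3+4=12, value 10+18+11+18=57
Best: 62 util.

62 util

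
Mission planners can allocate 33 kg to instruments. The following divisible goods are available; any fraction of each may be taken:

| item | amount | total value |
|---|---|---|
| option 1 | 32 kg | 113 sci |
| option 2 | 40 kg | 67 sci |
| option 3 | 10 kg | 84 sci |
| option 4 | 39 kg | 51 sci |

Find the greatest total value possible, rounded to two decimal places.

Take in order of value per unit:
- option 3 (84/10 per unit): all 10 → value 84, running total 84.00
- option 1 (113/32 per unit): 23 of 32 → value 23×113/32 = 81.2188, running total 165.22
Total 165.22.

165.22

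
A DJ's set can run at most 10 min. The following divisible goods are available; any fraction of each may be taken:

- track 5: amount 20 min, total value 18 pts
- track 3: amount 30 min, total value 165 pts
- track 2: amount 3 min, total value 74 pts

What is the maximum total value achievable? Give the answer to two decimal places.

112.50

Take in order of value per unit:
- track 2 (74/3 per unit): all 3 → value 74, running total 74.00
- track 3 (165/30 per unit): 7 of 30 → value 7×165/30 = 38.5000, running total 112.50
Total 112.50.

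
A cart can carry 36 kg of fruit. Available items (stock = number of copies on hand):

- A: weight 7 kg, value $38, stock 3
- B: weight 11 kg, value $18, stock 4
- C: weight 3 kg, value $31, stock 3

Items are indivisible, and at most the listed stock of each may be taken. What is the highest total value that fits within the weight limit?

$207

Best selections within weight 36 and stock limits:
- 3×A + 3×C: weight 30, value 207
- 2×A + 1×B + 3×C: weight 34, value 187
- 3×A + 2×C: weight 27, value 176
Best: $207.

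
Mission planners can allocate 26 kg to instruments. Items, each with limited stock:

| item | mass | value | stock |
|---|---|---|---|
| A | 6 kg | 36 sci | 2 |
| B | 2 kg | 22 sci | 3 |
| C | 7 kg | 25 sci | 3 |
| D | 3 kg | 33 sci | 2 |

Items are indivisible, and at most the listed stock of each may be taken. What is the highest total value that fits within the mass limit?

204 sci

Best selections within mass 26 and stock limits:
- 2×A + 3×B + 2×D: mass 24, value 204
- 1×A + 3×B + 1×C + 2×D: mass 25, value 193
Best: 204 sci.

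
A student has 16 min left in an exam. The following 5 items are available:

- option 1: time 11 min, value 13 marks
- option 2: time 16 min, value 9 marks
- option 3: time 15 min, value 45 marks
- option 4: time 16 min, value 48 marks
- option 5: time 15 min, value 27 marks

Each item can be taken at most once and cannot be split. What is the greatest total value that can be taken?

This is a 0/1 knapsack; check combinations near the capacity.
- option 4: time 16, value 48
- option 3: time 15, value 45
- option 5: time 15, value 27
- option 1: time 11, value 13
Best: 48 marks.

48 marks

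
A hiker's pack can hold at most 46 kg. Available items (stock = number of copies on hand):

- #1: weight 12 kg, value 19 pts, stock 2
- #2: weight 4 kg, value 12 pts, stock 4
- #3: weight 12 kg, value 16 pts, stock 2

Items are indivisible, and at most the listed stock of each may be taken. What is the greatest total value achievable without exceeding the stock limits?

86 pts

Top feasible selections:
- 2×#1 + 4×#2: weight 40, value 86
- 1×#1 + 4×#2 + 1×#3: weight 40, value 83
- 4×#2 + 2×#3: weight 40, value 80
- 2×#1 + 2×#2 + 1×#3: weight 44, value 78
Best: 86 pts.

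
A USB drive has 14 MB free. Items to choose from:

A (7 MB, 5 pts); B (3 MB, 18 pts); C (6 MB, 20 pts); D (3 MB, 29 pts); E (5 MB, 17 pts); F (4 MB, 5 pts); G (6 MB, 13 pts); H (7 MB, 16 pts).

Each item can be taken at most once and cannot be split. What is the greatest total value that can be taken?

Check high-value combinations within 14 MB:
- B+C+D: size 3+6+3=12, value 18+20+29=67
- C+D+E: size 6+3+5=14, value 20+29+17=66
- B+D+E: size 3+3+5=11, value 18+29+17=64
- B+D+H: size 3+3+7=13, value 18+29+16=63
- B+D+G: size 3+3+6=12, value 18+29+13=60
Best: 67 pts.

67 pts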